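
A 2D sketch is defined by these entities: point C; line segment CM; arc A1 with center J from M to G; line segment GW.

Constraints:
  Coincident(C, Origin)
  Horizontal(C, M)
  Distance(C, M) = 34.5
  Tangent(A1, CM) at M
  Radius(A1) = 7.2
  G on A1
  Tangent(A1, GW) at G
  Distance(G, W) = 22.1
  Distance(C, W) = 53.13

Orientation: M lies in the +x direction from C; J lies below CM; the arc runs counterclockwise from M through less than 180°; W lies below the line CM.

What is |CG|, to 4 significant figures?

31.95

Checks: |JG| = 7.200 ✓; ∠(JG, GW) = 90.00° ✓; |GW| = 22.10 ✓; |CW| = 53.13 ✓.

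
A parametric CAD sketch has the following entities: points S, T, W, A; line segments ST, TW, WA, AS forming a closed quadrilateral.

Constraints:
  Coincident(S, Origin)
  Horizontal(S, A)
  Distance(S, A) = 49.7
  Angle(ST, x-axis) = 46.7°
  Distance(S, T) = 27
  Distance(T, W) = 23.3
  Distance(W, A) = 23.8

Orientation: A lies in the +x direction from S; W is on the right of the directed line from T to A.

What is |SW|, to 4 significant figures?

26.13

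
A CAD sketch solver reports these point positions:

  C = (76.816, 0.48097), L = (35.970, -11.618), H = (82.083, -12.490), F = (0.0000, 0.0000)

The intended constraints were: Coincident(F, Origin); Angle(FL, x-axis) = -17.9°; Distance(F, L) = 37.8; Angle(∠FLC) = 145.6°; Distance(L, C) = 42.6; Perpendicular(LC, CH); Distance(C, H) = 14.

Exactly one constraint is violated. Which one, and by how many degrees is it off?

Perpendicular(LC, CH) — off by 5.60°.

F = (0.00, 0.00) ✓; FL at -17.90° ✓; |FL| = 37.80 ✓; ∠FLC = 145.6° ✓; |LC| = 42.60 ✓; ∠(LC, CH) = 84.40° ✗; |CH| = 14.00 ✓.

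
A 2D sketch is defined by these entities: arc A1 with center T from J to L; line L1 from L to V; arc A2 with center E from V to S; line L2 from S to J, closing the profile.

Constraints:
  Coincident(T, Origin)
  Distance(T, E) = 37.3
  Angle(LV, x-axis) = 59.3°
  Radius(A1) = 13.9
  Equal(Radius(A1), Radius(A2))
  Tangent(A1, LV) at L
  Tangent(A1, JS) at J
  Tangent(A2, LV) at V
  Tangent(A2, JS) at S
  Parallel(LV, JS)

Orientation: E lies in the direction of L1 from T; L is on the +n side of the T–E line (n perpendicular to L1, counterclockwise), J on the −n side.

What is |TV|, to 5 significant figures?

39.806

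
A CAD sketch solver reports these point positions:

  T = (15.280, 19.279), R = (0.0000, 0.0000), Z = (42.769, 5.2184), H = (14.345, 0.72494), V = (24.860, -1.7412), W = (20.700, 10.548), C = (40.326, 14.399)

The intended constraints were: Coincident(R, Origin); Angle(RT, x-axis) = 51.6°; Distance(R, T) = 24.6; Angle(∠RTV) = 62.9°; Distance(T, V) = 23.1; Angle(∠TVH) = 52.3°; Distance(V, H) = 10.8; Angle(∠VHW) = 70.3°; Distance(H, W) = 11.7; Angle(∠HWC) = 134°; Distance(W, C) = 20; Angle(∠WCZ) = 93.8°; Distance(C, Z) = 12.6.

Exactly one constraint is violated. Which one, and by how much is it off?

Distance(C, Z) = 12.6 — off by 3.10.

R = (0.00, 0.00) ✓; RT at 51.60° ✓; |RT| = 24.60 ✓; ∠RTV = 62.90° ✓; |TV| = 23.10 ✓; ∠TVH = 52.30° ✓; |VH| = 10.80 ✓; ∠VHW = 70.30° ✓; |HW| = 11.70 ✓; ∠HWC = 134.0° ✓; |WC| = 20.00 ✓; ∠WCZ = 93.80° ✓; |CZ| = 9.500 ✗.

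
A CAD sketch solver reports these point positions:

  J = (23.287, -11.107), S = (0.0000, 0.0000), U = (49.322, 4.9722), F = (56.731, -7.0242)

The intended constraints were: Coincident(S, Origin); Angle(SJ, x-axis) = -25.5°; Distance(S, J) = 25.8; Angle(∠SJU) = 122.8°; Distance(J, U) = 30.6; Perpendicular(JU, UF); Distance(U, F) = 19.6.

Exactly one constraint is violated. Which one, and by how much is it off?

Distance(U, F) = 19.6 — off by 5.50.

S = (0.00, 0.00) ✓; SJ at -25.50° ✓; |SJ| = 25.80 ✓; ∠SJU = 122.8° ✓; |JU| = 30.60 ✓; ∠(JU, UF) = 90.00° ✓; |UF| = 14.10 ✗.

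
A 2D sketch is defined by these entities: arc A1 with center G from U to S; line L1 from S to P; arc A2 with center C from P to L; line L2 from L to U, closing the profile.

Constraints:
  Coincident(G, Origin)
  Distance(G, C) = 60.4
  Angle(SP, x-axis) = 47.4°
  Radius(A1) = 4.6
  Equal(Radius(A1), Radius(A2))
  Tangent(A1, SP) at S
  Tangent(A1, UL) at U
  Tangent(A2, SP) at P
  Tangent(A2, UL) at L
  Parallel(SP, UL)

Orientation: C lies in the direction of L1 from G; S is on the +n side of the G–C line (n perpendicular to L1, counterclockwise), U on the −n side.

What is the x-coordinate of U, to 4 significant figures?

3.386

The slot axis is L1's direction at 47.4°, so u = (cos 47.4°, sin 47.4°) = (0.6769, 0.7361) and n = (−sin 47.4°, cos 47.4°) = (-0.7361, 0.6769). G is at the origin and C lies 60.4 along u from G, so C = 60.4·u = (40.88, 44.46). Tangency of A1 to both parallel lines with radius 4.6 puts S and U at G ± 4.6·n: S = (-3.386, 3.114), U = (3.386, -3.114). So U.x = 3.386.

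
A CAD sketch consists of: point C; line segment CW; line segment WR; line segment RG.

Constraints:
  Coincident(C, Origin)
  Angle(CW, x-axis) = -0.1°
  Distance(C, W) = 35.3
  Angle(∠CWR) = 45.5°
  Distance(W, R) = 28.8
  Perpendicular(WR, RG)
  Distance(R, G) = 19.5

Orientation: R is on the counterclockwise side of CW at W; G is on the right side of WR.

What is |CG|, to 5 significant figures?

44.862

∠CWR = 45.5°, so WR runs at -0.1° + (180° − 45.5°) = 134.40° from the x-axis; with |WR| = 28.8, R = W + 28.8·(cos 134.40°, sin 134.40°) = (15.150, 20.515). WR is perpendicular to RG; with |RG| = 19.5 on the right of WR, G = R + 19.5·(0.71447, 0.69966) = (29.082, 34.159). Then |CG| = |G − C| = 44.862.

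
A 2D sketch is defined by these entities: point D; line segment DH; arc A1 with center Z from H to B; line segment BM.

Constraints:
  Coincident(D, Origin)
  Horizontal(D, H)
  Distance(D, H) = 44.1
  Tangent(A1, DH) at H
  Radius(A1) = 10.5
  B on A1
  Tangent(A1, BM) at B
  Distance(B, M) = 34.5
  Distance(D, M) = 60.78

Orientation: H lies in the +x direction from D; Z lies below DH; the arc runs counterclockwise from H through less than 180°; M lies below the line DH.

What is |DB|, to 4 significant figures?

35.89

Checks: |ZB| = 10.50 ✓; ∠(ZB, BM) = 90.00° ✓; |BM| = 34.50 ✓; |DM| = 60.78 ✓.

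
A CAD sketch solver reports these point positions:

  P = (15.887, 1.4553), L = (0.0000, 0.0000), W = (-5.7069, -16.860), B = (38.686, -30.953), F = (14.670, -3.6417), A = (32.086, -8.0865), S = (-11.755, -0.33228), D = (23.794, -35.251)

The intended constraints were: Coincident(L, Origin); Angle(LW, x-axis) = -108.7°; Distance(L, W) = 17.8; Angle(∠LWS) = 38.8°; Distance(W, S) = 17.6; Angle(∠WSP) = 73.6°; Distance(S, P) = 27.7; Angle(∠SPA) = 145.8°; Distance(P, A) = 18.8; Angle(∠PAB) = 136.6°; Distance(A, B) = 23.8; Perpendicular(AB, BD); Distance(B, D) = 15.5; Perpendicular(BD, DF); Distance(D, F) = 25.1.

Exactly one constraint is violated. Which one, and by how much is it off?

Distance(D, F) = 25.1 — off by 7.80.

L = (0.00, 0.00) ✓; LW at -108.7° ✓; |LW| = 17.80 ✓; ∠LWS = 38.80° ✓; |WS| = 17.60 ✓; ∠WSP = 73.60° ✓; |SP| = 27.70 ✓; ∠SPA = 145.8° ✓; |PA| = 18.80 ✓; ∠PAB = 136.6° ✓; |AB| = 23.80 ✓; ∠(AB, BD) = 90.00° ✓; |BD| = 15.50 ✓; ∠(BD, DF) = 90.00° ✓; |DF| = 32.90 ✗.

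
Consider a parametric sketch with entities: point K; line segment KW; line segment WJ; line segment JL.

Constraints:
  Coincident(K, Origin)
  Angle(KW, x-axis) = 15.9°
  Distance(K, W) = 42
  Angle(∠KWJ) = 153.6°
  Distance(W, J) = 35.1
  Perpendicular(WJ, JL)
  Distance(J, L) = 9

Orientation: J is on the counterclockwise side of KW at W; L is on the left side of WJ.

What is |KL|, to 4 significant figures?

73.36

∠KWJ = 153.6°, so WJ runs at 15.9° + (180° − 153.6°) = 42.30° from the x-axis; with |WJ| = 35.1, J = W + 35.1·(cos 42.30°, sin 42.30°) = (66.35, 35.13). WJ is perpendicular to JL; with |JL| = 9.0 on the left of WJ, L = J + 9.0·(-0.6730, 0.7396) = (60.30, 41.79). Then |KL| = |L − K| = 73.36.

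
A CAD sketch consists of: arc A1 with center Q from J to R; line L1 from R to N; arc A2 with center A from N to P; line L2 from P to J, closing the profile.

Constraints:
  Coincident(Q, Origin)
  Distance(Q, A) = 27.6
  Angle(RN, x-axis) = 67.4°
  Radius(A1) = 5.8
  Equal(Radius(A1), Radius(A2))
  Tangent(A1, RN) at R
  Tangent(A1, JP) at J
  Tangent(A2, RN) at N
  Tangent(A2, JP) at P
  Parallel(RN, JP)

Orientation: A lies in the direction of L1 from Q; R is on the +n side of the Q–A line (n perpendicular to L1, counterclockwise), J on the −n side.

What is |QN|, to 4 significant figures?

28.20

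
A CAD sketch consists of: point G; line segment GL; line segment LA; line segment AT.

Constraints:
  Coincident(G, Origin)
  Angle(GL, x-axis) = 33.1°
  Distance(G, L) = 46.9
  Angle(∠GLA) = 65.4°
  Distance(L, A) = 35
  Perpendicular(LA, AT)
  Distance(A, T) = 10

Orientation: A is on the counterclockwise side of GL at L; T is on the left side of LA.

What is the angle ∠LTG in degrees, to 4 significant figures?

80.58°

∠GLA = 65.4°, so LA runs at 33.1° + (180° − 65.4°) = 147.7° from the x-axis; with |LA| = 35.0, A = L + 35.0·(cos 147.7°, sin 147.7°) = (9.705, 44.31). LA is perpendicular to AT; with |AT| = 10.0 on the left of LA, T = A + 10.0·(-0.5344, -0.8453) = (4.361, 35.86). Then cos ∠LTG = TL·TG / (|TL||TG|), giving 80.58°.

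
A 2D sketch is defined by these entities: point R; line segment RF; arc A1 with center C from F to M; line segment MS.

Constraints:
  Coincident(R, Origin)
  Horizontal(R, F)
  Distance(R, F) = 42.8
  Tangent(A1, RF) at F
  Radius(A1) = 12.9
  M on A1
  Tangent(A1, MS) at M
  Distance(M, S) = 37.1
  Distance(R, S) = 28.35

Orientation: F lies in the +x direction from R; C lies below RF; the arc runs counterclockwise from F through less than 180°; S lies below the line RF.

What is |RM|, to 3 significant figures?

34.5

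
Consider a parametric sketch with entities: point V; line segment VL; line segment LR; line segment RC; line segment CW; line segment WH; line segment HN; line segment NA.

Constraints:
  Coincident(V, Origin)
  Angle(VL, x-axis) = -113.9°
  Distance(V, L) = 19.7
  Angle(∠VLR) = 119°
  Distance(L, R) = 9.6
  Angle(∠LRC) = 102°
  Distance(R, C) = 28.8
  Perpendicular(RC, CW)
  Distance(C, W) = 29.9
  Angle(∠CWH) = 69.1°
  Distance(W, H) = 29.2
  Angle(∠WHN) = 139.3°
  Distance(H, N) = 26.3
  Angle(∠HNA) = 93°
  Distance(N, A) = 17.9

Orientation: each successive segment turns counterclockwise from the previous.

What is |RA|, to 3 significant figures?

13.7

V is at the origin; VL runs at -113.9° with length 19.7, so L = (-7.98, -18.0). ∠VLR = 119.0° gives LR at -52.9° from the x-axis; with |LR| = 9.6, R = (-2.19, -25.7). ∠LRC = 102.0° gives RC at 25.1° from the x-axis; with |RC| = 28.8, C = (23.9, -13.5). RC ⟂ CW, so CW runs at 115°; with |CW| = 29.9, W = (11.2, 13.6). ∠CWH = 69.1° gives WH at -134° from the x-axis; with |WH| = 29.2, H = (-9.08, -7.38). ∠WHN = 139.3° gives HN at -93.3° from the x-axis; with |HN| = 26.3, N = (-10.6, -33.6). ∠HNA = 93.0° gives NA at -6.30° from the x-axis; with |NA| = 17.9, A = (7.20, -35.6). Then |RA| = |A − R| = 13.7.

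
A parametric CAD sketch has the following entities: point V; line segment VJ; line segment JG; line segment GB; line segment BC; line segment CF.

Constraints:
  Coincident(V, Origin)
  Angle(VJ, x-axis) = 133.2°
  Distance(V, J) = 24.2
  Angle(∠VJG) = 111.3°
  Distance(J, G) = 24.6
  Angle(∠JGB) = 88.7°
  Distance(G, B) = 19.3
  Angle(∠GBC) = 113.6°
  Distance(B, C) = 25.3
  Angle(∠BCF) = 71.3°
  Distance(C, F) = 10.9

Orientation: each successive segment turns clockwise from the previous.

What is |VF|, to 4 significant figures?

9.951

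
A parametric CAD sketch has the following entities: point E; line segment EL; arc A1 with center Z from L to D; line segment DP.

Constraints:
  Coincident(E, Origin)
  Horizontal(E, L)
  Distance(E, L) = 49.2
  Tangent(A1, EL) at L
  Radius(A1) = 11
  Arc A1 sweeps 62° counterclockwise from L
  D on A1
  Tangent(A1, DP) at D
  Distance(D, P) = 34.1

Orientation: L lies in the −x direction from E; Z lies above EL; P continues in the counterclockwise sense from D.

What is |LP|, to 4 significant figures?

44.20

E is at the origin; E and L share the same y with |EL| = 49.2 and L on the −x side, so L = (-49.20, 0.000). A1 meets EL tangentially, so ZL is at right angles to EL, so Z = L + (0, 11) = (-49.20, 11.00). On A1, L sits at bearing -90° from Z; a 62° counterclockwise sweep puts D at bearing -28°, so D = Z + 11.0·(cos -28°, sin -28°) = (-39.49, 5.836). Tangency of A1 to DP means the radius ZD is perpendicular to DP, so DP runs along (−sin -28°, cos -28°); with |DP| = 34.1, P = (-23.48, 35.94). Then |LP| = |P − L| = 44.20.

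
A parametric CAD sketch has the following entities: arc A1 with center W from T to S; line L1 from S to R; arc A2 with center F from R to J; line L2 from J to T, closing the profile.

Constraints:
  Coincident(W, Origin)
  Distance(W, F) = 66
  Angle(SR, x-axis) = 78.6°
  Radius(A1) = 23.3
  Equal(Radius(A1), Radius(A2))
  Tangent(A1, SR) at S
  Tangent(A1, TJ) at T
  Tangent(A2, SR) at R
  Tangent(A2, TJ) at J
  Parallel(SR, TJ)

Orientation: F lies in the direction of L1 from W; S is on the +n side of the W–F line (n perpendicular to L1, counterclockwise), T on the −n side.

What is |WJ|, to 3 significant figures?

70.0

Tangency of A1 to both parallel lines with radius 23.3 puts S and T at W ± 23.3·n: S = (-22.8, 4.61), T = (22.8, -4.61). Equal radii place R and J the same way about F: R = F + 23.3·n = (-9.79, 69.3), J = F − 23.3·n = (35.9, 60.1). Then |WJ| = |J − W| = 70.0.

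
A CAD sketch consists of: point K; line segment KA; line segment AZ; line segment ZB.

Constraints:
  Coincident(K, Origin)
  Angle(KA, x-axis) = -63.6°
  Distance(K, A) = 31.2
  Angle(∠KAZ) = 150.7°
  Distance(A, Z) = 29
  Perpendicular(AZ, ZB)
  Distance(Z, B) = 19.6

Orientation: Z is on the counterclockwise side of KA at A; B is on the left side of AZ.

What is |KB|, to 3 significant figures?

56.4

K is at the origin; KA runs at -63.6° with length 31.2, so A = 31.2·(cos -63.6°, sin -63.6°) = (13.9, -27.9). ∠KAZ = 150.7°, so AZ runs at -63.6° + (180° − 150.7°) = -34.3° from the x-axis; with |AZ| = 29.0, Z = A + 29.0·(cos -34.3°, sin -34.3°) = (37.8, -44.3). AZ ⟂ ZB; with |ZB| = 19.6 on the left of AZ, B = Z + 19.6·(0.564, 0.826) = (48.9, -28.1). Then |KB| = |B − K| = 56.4.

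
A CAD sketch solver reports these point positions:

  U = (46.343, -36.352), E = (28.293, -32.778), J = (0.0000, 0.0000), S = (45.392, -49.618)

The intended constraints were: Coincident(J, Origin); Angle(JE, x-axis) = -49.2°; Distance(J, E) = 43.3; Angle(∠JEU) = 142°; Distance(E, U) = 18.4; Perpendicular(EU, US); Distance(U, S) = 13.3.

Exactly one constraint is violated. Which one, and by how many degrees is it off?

Perpendicular(EU, US) — off by 7.10°.

J = (0.00, 0.00) ✓; JE at -49.20° ✓; |JE| = 43.30 ✓; ∠JEU = 142.0° ✓; |EU| = 18.40 ✓; ∠(EU, US) = 82.90° ✗; |US| = 13.30 ✓.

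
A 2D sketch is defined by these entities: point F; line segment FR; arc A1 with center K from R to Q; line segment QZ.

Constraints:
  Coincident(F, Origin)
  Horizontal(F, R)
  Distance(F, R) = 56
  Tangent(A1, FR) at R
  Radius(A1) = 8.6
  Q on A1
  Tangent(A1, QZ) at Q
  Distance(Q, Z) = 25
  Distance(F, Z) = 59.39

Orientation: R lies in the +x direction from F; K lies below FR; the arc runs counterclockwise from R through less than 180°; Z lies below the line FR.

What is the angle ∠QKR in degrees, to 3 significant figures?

92.9°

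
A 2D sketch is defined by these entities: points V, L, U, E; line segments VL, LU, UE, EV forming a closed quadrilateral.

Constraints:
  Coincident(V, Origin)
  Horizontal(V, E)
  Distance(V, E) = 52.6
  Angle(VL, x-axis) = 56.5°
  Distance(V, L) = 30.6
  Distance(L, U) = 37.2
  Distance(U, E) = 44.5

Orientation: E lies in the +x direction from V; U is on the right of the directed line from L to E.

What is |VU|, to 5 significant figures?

14.462

Checks: |LU| = 37.20 ✓; |UE| = 44.50 ✓.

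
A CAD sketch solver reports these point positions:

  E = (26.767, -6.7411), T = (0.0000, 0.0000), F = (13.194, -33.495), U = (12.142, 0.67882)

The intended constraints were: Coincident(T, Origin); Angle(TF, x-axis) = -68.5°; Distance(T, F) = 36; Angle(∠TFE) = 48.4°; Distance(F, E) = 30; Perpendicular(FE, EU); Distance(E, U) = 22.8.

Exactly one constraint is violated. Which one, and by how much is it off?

Distance(E, U) = 22.8 — off by 6.40.

T = (0.00, 0.00) ✓; TF at -68.50° ✓; |TF| = 36.00 ✓; ∠TFE = 48.40° ✓; |FE| = 30.00 ✓; ∠(FE, EU) = 90.00° ✓; |EU| = 16.40 ✗.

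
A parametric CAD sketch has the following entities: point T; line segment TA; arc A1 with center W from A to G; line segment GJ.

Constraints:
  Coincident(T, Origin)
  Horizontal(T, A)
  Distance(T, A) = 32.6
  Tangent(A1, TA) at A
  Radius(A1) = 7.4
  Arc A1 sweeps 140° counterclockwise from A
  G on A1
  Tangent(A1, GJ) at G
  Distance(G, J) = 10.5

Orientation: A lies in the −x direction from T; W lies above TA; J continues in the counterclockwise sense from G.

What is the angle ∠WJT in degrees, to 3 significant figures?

46.3°

T is at the origin; TA is horizontal with |TA| = 32.6 and A on the −x side, so A = (-32.6, 0.00). A1 meets TA tangentially, so WA is at right angles to TA, so W = A + (0, 7.4) = (-32.6, 7.40). On A1, A sits at bearing -90° from W; a 140° counterclockwise sweep puts G at bearing 50°, so G = W + 7.4·(cos 50°, sin 50°) = (-27.8, 13.1). The tangent condition forces WG to be normal to GJ, so GJ runs along (−sin 50°, cos 50°); with |GJ| = 10.5, J = (-35.9, 19.8). Then cos ∠WJT = JW·JT / (|JW||JT|), giving 46.3°.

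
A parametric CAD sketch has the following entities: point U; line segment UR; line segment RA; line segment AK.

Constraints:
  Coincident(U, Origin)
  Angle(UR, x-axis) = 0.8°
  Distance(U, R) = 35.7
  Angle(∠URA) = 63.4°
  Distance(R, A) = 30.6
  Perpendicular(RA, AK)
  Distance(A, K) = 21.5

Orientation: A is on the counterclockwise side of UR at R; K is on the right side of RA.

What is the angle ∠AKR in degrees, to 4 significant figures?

54.91°

U is at the origin; UR runs at 0.8° with length 35.7, so R = 35.7·(cos 0.8°, sin 0.8°) = (35.70, 0.4984). ∠URA = 63.4°, so RA runs at 0.8° + (180° − 63.4°) = 117.4° from the x-axis; with |RA| = 30.6, A = R + 30.6·(cos 117.4°, sin 117.4°) = (21.61, 27.67). RA is perpendicular to AK; with |AK| = 21.5 on the right of RA, K = A + 21.5·(0.8878, 0.4602) = (40.70, 37.56). Then cos ∠AKR = KA·KR / (|KA||KR|), giving 54.91°.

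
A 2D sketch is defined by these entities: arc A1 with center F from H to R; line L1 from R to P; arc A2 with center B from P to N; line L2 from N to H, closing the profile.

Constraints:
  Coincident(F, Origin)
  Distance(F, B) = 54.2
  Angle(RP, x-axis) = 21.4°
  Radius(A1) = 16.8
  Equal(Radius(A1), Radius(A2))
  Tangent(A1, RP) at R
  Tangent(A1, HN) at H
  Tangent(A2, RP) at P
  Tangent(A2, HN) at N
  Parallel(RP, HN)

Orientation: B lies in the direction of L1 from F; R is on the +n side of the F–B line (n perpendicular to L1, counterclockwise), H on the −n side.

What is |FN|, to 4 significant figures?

56.74

Tangency of A1 to both parallel lines with radius 16.8 puts R and H at F ± 16.8·n: R = (-6.130, 15.64), H = (6.130, -15.64). Equal radii place P and N the same way about B: P = B + 16.8·n = (44.33, 35.42), N = B − 16.8·n = (56.59, 4.135). Then |FN| = |N − F| = 56.74.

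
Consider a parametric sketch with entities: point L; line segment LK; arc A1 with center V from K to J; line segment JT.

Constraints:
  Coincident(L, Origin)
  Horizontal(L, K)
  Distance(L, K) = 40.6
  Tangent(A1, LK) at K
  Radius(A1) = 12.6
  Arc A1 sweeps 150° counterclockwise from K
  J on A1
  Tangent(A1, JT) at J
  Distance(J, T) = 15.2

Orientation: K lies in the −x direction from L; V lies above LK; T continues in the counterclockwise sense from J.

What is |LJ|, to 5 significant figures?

41.585

Tangency of A1 to LK means the radius VK is perpendicular to LK, so V = K + (0, 12.6) = (-40.600, 12.600). On A1, K sits at bearing -90° from V; a 150° counterclockwise sweep puts J at bearing 60°, so J = V + 12.6·(cos 60°, sin 60°) = (-34.300, 23.512). Then |LJ| = |J − L| = 41.585.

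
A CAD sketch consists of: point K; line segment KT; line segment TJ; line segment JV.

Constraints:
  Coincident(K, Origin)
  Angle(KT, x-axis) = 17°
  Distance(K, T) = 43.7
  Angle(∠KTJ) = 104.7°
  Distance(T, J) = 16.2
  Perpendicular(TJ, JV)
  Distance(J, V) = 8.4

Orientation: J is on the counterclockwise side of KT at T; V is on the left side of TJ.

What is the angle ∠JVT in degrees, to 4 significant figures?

62.59°

∠KTJ = 104.7°, so TJ runs at 17.0° + (180° − 104.7°) = 92.30° from the x-axis; with |TJ| = 16.2, J = T + 16.2·(cos 92.30°, sin 92.30°) = (41.14, 28.96). TJ ⟂ JV; with |JV| = 8.4 on the left of TJ, V = J + 8.4·(-0.9992, -0.04013) = (32.75, 28.63). Then cos ∠JVT = VJ·VT / (|VJ||VT|), giving 62.59°.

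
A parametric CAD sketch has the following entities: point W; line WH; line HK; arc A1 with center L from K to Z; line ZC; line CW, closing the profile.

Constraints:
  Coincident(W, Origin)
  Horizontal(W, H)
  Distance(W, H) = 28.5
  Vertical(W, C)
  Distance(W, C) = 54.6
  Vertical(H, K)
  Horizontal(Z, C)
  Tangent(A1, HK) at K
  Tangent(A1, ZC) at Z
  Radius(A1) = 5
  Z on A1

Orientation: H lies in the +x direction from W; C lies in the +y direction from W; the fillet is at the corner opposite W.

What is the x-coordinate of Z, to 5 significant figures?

23.500

W is at the origin; WH is horizontal with |WH| = 28.5 and H on the +x side, so H = (28.500, 0.0000). W and C share the same x with |WC| = 54.6 and C on the +y side, so C = (0.0000, 54.600). The virtual corner opposite W is at (28.500, 54.600). Tangency of A1 to HK means the radius LK is perpendicular to HK and the tangent condition forces LZ to be normal to ZC, with radius 5.0, so the center L sits 5.0 in from both sides at L = (23.500, 49.600). That places the tangent points at K = (28.500, 49.600) on HK and Z = (23.500, 54.600) on ZC. So Z.x = 23.500.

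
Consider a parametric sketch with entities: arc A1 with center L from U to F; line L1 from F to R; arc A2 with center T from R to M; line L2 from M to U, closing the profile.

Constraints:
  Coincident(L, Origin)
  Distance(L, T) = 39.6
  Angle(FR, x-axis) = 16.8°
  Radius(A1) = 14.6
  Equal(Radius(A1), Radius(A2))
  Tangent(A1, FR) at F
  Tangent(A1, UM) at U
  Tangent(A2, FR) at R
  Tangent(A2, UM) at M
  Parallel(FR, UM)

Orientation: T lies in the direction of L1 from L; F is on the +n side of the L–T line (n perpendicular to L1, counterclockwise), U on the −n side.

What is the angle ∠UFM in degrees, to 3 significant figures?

53.6°

The slot axis is L1's direction at 16.8°, so u = (cos 16.8°, sin 16.8°) = (0.957, 0.289) and n = (−sin 16.8°, cos 16.8°) = (-0.289, 0.957). L is at the origin and T lies 39.6 along u from L, so T = 39.6·u = (37.9, 11.4). Tangency of A1 to both parallel lines with radius 14.6 puts F and U at L ± 14.6·n: F = (-4.22, 14.0), U = (4.22, -14.0). Equal radii place R and M the same way about T: R = T + 14.6·n = (33.7, 25.4), M = T − 14.6·n = (42.1, -2.53). Then cos ∠UFM = FU·FM / (|FU||FM|), giving 53.6°.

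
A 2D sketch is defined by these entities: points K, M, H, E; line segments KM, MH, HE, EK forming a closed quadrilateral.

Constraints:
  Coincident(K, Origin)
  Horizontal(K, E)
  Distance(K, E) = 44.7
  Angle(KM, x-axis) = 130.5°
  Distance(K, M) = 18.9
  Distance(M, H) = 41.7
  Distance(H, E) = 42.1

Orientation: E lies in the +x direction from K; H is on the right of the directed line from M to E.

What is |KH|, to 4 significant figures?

23.36

K is at the origin; K and E share the same y with |KE| = 44.7 and E in +x, so E = (44.7, 0). KM runs at 130.5° with |KM| = 18.9, so M = (-12.27, 14.37). H is determined by |MH| = 41.7 and |HE| = 42.1 together: it lies at the intersection of circle(M, 41.7) and circle(E, 42.1). With |ME| = 58.76, the foot of the radical line on ME is 29.09 from M and the perpendicular offset is √(41.7² − 29.09²) = 29.87. Taking the right-of-ME solution: H = (8.630, -21.71).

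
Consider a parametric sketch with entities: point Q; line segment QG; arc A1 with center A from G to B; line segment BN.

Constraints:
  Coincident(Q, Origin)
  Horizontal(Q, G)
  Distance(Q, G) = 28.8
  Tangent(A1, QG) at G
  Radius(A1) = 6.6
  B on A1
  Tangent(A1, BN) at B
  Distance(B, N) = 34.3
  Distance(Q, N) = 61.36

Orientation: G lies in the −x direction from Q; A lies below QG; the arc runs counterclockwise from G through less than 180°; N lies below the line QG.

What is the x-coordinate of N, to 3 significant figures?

-51.8

Checks: |AB| = 6.600 ✓; ∠(AB, BN) = 90.00° ✓; |BN| = 34.30 ✓; |QN| = 61.36 ✓.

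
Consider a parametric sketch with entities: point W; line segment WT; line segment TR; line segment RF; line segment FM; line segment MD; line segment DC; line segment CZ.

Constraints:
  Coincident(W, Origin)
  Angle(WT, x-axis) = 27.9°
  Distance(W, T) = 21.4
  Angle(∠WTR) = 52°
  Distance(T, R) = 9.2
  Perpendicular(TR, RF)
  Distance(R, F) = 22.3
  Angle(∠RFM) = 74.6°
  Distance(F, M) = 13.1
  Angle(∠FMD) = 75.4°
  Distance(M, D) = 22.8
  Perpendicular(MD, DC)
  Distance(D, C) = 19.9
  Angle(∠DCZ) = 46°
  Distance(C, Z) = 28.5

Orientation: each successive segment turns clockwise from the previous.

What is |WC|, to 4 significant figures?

14.36

W is at the origin; WT runs at 27.9° with length 21.4, so T = (18.91, 10.01). ∠WTR = 52.0° gives TR at -100.1° from the x-axis; with |TR| = 9.2, R = (17.30, 0.9563). TR is perpendicular to RF, so RF runs at 169.9°; with |RF| = 22.3, F = (-4.655, 4.867). ∠RFM = 74.6° gives FM at 64.50° from the x-axis; with |FM| = 13.1, M = (0.9845, 16.69). ∠FMD = 75.4° gives MD at -40.10° from the x-axis; with |MD| = 22.8, D = (18.42, 2.005). The perpendicularity gives DC at right angles to MD, so DC runs at -130.1°; with |DC| = 19.9, C = (5.607, -13.22). Then |WC| = |C − W| = 14.36.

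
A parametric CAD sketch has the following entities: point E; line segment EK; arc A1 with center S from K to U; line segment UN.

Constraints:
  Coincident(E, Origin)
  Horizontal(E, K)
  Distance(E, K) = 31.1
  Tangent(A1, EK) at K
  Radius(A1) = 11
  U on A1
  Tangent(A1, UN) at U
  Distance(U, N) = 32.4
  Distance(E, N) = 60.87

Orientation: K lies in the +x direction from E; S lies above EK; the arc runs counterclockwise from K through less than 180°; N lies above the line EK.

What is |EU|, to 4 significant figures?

43.43

E is at the origin; E and K share the same y with |EK| = 31.1 and K on the +x side, so K = (31.10, 0.000). Tangency of A1 to EK means the radius SK is perpendicular to EK, so S = K + (0, 11) = (31.10, 11.00). Since SU ⟂ UN (tangency), |SN| = √(11.0² + 32.4²) = 34.22 regardless of where U sits on A1. So N lies on both circle(E, 60.87) and circle(S, 34.22); the above-EK intersection is N = (43.00, 43.08). U is the foot of the tangent from N: U = (42.10, 10.69).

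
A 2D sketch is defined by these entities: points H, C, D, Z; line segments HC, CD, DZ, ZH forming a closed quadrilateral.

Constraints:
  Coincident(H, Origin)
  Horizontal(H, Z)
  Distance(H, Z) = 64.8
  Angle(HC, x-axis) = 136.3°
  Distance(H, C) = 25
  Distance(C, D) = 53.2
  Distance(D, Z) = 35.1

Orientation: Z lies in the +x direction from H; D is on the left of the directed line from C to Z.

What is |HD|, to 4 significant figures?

39.78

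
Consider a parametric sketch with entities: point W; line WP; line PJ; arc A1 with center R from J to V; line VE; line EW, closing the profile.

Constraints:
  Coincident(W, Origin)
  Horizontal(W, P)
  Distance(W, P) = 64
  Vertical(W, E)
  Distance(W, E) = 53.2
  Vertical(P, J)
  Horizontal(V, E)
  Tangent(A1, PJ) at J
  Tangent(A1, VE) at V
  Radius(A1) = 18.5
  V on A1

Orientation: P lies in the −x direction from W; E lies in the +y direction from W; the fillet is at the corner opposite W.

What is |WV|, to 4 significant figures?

70.00

The virtual corner opposite W is at (-64.00, 53.20). Tangency of A1 to PJ means the radius RJ is perpendicular to PJ and the tangent condition forces RV to be normal to VE, with radius 18.5, so the center R sits 18.5 in from both sides at R = (-45.50, 34.70). That places the tangent points at J = (-64.00, 34.70) on PJ and V = (-45.50, 53.20) on VE. Then |WV| = |V − W| = 70.00.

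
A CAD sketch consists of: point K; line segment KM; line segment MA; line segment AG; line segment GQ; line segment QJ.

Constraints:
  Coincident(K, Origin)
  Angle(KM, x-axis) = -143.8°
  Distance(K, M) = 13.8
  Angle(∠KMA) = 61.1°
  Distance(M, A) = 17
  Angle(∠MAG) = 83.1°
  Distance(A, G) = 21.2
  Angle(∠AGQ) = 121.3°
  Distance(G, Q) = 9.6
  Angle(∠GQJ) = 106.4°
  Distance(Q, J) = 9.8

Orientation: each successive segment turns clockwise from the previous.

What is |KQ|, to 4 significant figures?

12.97

K is at the origin; KM runs at -143.8° with length 13.8, so M = (-11.14, -8.150). ∠KMA = 61.1° gives MA at 97.30° from the x-axis; with |MA| = 17.0, A = (-13.30, 8.712). ∠MAG = 83.1° gives AG at 0.4000° from the x-axis; with |AG| = 21.2, G = (7.903, 8.860). ∠AGQ = 121.3° gives GQ at -58.30° from the x-axis; with |GQ| = 9.6, Q = (12.95, 0.6921). Then |KQ| = |Q − K| = 12.97.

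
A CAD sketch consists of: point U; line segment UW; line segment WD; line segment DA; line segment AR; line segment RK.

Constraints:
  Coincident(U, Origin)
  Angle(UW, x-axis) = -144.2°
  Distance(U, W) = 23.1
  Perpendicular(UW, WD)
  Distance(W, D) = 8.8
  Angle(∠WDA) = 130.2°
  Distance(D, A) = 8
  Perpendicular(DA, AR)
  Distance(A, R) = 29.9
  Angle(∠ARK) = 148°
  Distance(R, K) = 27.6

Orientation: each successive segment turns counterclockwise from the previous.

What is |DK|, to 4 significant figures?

53.72

U is at the origin; UW runs at -144.2° with length 23.1, so W = (-18.74, -13.51). UW is perpendicular to WD, so WD runs at -54.20°; with |WD| = 8.8, D = (-13.59, -20.65). ∠WDA = 130.2° gives DA at -4.400° from the x-axis; with |DA| = 8.0, A = (-5.612, -21.26). The perpendicularity gives AR at right angles to DA, so AR runs at 85.60°; with |AR| = 29.9, R = (-3.318, 8.548). ∠ARK = 148.0° gives RK at 117.6° from the x-axis; with |RK| = 27.6, K = (-16.10, 33.01). Then |DK| = |K − D| = 53.72.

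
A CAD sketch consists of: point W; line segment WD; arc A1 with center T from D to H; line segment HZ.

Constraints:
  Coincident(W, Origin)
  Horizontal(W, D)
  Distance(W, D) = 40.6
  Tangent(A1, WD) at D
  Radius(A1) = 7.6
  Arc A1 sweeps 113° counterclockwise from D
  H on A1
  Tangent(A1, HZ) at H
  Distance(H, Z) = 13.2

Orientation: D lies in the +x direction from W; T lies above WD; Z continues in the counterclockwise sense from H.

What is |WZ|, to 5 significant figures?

48.137

On A1, D sits at bearing -90° from T; a 113° counterclockwise sweep puts H at bearing 23°, so H = T + 7.6·(cos 23°, sin 23°) = (47.596, 10.570). A1 meets HZ tangentially, so TH is at right angles to HZ, so HZ runs along (−sin 23°, cos 23°); with |HZ| = 13.2, Z = (42.438, 22.720). Then |WZ| = |Z − W| = 48.137.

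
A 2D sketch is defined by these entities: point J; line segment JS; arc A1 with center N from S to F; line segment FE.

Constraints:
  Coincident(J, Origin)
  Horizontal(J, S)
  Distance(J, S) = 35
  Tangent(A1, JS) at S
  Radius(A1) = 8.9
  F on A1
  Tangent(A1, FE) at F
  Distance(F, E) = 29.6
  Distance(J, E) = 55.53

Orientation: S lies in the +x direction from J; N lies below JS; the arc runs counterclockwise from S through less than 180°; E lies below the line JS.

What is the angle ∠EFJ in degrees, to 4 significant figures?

139.1°

Checks: |NF| = 8.900 ✓; ∠(NF, FE) = 90.00° ✓; |FE| = 29.60 ✓; |JE| = 55.53 ✓.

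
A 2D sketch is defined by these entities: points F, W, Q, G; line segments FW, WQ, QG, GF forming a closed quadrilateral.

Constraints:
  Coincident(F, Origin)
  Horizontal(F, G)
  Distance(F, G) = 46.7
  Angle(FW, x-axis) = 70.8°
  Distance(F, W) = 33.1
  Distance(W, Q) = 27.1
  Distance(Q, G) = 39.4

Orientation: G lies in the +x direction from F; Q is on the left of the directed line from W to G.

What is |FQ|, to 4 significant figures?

53.24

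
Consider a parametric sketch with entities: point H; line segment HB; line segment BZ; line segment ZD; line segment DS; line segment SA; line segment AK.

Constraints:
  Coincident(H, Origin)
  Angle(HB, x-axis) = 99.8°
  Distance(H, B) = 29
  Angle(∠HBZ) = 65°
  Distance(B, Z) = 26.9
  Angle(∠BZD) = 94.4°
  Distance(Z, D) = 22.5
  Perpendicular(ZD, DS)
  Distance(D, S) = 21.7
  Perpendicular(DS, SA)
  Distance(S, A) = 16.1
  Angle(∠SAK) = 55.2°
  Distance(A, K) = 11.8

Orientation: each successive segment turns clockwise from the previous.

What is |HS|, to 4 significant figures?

5.701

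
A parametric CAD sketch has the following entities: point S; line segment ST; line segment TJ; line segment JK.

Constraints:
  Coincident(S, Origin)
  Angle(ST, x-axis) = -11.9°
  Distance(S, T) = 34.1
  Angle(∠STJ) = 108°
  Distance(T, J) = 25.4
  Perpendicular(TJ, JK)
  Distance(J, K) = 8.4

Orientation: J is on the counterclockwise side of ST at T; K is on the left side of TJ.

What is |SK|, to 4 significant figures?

43.23

S is at the origin; ST runs at -11.9° with length 34.1, so T = 34.1·(cos -11.9°, sin -11.9°) = (33.37, -7.032). ∠STJ = 108.0°, so TJ runs at -11.9° + (180° − 108.0°) = 60.10° from the x-axis; with |TJ| = 25.4, J = T + 25.4·(cos 60.10°, sin 60.10°) = (46.03, 14.99). TJ is perpendicular to JK; with |JK| = 8.4 on the left of TJ, K = J + 8.4·(-0.8669, 0.4985) = (38.75, 19.17). Then |SK| = |K − S| = 43.23.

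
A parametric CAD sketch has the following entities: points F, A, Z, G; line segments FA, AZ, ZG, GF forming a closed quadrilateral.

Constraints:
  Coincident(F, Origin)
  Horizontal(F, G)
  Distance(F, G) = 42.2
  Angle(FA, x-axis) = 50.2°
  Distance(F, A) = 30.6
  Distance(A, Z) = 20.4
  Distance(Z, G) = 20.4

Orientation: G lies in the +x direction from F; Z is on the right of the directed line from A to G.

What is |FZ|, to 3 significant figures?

22.3

F is at the origin; FG is horizontal with |FG| = 42.2 and G in +x, so G = (42.2, 0). FA runs at 50.2° with |FA| = 30.6, so A = (19.6, 23.5). Z is determined by |AZ| = 20.4 and |ZG| = 20.4 together: it lies at the intersection of circle(A, 20.4) and circle(G, 20.4). With |AG| = 32.6, the foot of the radical line on AG is 16.3 from A and the perpendicular offset is √(20.4² − 16.3²) = 12.3. Taking the right-of-AG solution: Z = (22.1, 3.26).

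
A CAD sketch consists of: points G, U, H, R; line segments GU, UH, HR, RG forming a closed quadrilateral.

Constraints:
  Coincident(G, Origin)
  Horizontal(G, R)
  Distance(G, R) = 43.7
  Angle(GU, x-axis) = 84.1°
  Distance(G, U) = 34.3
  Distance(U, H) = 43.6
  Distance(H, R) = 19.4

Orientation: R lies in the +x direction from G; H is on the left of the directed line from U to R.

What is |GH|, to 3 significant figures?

48.6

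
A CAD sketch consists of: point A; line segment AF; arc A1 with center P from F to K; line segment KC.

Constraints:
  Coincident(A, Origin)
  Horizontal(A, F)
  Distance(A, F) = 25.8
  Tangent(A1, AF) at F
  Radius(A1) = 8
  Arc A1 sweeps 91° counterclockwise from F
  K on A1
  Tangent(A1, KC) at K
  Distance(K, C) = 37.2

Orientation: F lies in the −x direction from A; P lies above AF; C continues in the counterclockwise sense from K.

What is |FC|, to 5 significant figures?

45.926

A is at the origin; A and F share the same y with |AF| = 25.8 and F on the −x side, so F = (-25.800, 0.0000). A1 meets AF tangentially, so PF is at right angles to AF, so P = F + (0, 8) = (-25.800, 8.0000). On A1, F sits at bearing -90° from P; a 91° counterclockwise sweep puts K at bearing 1°, so K = P + 8.0·(cos 1°, sin 1°) = (-17.801, 8.1396). Since A1 is tangent to KC there, PK ⟂ KC, so KC runs along (−sin 1°, cos 1°); with |KC| = 37.2, C = (-18.450, 45.334). Then |FC| = |C − F| = 45.926.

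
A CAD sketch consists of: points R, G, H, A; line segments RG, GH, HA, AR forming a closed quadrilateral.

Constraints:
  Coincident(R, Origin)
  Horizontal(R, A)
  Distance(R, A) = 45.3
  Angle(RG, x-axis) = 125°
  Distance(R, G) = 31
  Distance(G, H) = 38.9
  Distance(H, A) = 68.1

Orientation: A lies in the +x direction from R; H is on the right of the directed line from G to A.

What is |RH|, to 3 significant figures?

25.3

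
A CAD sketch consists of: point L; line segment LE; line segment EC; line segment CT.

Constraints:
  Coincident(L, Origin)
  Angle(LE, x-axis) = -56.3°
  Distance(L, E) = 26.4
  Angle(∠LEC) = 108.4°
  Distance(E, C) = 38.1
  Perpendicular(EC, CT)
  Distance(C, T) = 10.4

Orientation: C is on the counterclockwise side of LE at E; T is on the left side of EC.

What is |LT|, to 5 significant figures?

48.690

∠LEC = 108.4°, so EC runs at -56.3° + (180° − 108.4°) = 15.300° from the x-axis; with |EC| = 38.1, C = E + 38.1·(cos 15.300°, sin 15.300°) = (51.398, -11.910). EC ⟂ CT; with |CT| = 10.4 on the left of EC, T = C + 10.4·(-0.26387, 0.96456) = (48.653, -1.8786). Then |LT| = |T − L| = 48.690.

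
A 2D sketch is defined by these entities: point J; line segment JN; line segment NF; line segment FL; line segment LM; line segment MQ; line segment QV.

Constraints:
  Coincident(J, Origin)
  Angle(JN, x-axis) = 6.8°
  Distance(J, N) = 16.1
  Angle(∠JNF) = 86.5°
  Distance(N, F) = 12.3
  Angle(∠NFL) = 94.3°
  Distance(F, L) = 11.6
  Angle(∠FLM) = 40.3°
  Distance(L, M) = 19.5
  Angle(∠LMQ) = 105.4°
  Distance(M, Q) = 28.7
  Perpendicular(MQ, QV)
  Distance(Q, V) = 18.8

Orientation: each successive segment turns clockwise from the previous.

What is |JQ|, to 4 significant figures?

45.11

∠FLM = 40.3° gives LM at 47.90° from the x-axis; with |LM| = 19.5, M = (18.27, 2.561). ∠LMQ = 105.4° gives MQ at -26.70° from the x-axis; with |MQ| = 28.7, Q = (43.91, -10.33). Then |JQ| = |Q − J| = 45.11.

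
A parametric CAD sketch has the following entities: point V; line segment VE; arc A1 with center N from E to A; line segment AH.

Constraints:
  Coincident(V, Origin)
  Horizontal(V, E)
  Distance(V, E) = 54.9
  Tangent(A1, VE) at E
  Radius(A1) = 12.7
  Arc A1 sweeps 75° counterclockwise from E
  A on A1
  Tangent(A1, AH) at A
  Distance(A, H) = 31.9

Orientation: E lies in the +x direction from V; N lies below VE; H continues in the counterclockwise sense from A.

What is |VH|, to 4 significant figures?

52.91

V is at the origin; VE is horizontal with |VE| = 54.9 and E on the +x side, so E = (54.90, 0.000). The tangent condition forces NE to be normal to VE, so N = E + (0, -12.7) = (54.90, -12.70). On A1, E sits at bearing 90° from N; a 75° counterclockwise sweep puts A at bearing 165°, so A = N + 12.7·(cos 165°, sin 165°) = (42.63, -9.413). Tangency of A1 to AH means the radius NA is perpendicular to AH, so AH runs along (−sin 165°, cos 165°); with |AH| = 31.9, H = (34.38, -40.23). Then |VH| = |H − V| = 52.91.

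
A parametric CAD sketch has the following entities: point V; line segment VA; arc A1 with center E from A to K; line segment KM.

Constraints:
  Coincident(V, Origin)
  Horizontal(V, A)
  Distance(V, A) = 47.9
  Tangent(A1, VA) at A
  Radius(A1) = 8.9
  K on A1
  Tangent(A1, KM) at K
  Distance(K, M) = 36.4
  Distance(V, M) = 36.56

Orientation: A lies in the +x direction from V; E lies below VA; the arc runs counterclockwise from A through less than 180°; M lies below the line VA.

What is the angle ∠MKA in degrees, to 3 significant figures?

154°

V is at the origin; VA is horizontal with |VA| = 47.9 and A on the +x side, so A = (47.9, 0.00). Tangency of A1 to VA means the radius EA is perpendicular to VA, so E = A + (0, -8.9) = (47.9, -8.90). Since EK ⟂ KM (tangency), |EM| = √(8.9² + 36.4²) = 37.5 regardless of where K sits on A1. So M lies on both circle(V, 36.56) and circle(E, 37.5); the below-VA intersection is M = (18.2, -31.7). K is the foot of the tangent from M: K = (41.0, -3.33).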